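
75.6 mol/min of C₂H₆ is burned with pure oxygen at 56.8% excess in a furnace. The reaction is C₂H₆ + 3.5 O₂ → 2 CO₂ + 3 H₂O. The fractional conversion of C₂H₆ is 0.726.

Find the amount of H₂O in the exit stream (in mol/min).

165 mol/min

Stoichiometric O₂ = 3.5 × 75.6 = 264.6 mol/min; O₂ fed = 264.6 × 1.568 = 414.9 mol/min.
Fuel reacted = 0.726 × 75.6 → ξ = 54.89 mol/min.
Outlet (n = n₀ + ν ξ):
  C₂H₆: 75.6 − 1(54.89) = 20.71
  O₂: 414.9 − 3.5(54.89) = 222.8
  CO₂: 0 + 2(54.89) = 109.8
  H₂O: 0 + 3(54.89) = 164.7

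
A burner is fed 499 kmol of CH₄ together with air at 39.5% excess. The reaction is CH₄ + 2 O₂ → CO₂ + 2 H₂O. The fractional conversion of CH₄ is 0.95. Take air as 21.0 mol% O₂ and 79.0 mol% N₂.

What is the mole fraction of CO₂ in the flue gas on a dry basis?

0.0767

Stoichiometric O₂ = 2 × 499 = 998 kmol; O₂ fed = 998 × 1.395 = 1392 kmol.
N₂ fed = 1392 × 79/21 = 5237 kmol.
Fuel reacted = 0.95 × 499 → ξ = 474 kmol.
Outlet (n = n₀ + ν ξ):
  CH₄: 499 − 1(474) = 24.95
  O₂: 1392 − 2(474) = 444.1
  N₂: 5237 (inert)
  CO₂: 0 + 1(474) = 474
  H₂O: 0 + 2(474) = 948.1
Dry total = 6180 kmol; y_CO₂ (dry) = 474 / 6180 = 0.0767.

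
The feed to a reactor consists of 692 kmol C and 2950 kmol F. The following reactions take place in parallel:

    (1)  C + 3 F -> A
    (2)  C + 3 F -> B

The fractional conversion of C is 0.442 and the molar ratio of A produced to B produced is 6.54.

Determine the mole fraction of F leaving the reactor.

Conversion of C: C consumed = 0.442 × 692 = 305.9 kmol = 1ξ₁ + 1ξ₂.
Selectivity: 1ξ₁ / (1ξ₂) = 6.54 → ξ₁ = 6.54 ξ₂.
Substitute: (1·6.54 + 1) ξ₂ = 305.9 → ξ₂ = 40.57 kmol, ξ₁ = 265.3 kmol.
Outlet amounts (n = n₀ + Σ ν·ξ):
  C: 692 − 1(265.3) − 1(40.57) = 386.1
  F: 2950 − 3(265.3) − 3(40.57) = 2032
  A: 0 + 1(265.3) = 265.3
  B: 0 + 1(40.57) = 40.57
Total out = 2724 kmol; y_F = 2032 / 2724 = 0.746.

0.746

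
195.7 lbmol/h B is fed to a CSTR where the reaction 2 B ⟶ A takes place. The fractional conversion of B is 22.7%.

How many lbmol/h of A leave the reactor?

22.2 lbmol/h

B reacted = 0.227 × 195.7 = 44.42 lbmol/h; ν_B = −2, so ξ = 44.42/2 = 22.21 lbmol/h.
Outlet amounts (n = n₀ + ν ξ):
  B: 195.7 − 2(22.21) = 151.3
  A: 0 + 1(22.21) = 22.21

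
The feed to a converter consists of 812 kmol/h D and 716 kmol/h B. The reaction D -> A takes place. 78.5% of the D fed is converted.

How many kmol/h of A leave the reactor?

D reacted = 0.785 × 812 = 637.4 kmol/h; ν_D = −1, so ξ = 637.4/1 = 637.4 kmol/h.
Outlet amounts (n = n₀ + ν ξ):
  D: 812 − 1(637.4) = 174.6
  A: 0 + 1(637.4) = 637.4
  B: 716 (inert)

637 kmol/h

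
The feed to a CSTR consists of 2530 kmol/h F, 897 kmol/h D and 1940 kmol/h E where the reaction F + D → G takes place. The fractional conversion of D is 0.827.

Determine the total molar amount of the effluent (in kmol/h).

4630 kmol/h

D reacted = 0.827 × 897 = 741.8 kmol/h; ν_D = −1, so ξ = 741.8/1 = 741.8 kmol/h.
Outlet amounts (n = n₀ + ν ξ):
  F: 2530 − 1(741.8) = 1788
  D: 897 − 1(741.8) = 155.2
  G: 0 + 1(741.8) = 741.8
  E: 1940 (inert)
Total out = 1788 + 155.2 + 741.8 + 1940 = 4625 kmol/h.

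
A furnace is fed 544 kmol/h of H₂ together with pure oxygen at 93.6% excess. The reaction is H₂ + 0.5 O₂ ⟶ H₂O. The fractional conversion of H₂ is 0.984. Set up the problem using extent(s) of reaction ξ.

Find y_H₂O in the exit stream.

Stoichiometric O₂ = 0.5 × 544 = 272 kmol/h; O₂ fed = 272 × 1.936 = 526.6 kmol/h.
Fuel reacted = 0.984 × 544 → ξ = 535.3 kmol/h.
Outlet (n = n₀ + ν ξ):
  H₂: 544 − 1(535.3) = 8.704
  O₂: 526.6 − 0.5(535.3) = 258.9
  H₂O: 0 + 1(535.3) = 535.3
Total out = 802.9 kmol/h; y_H₂O = 535.3 / 802.9 = 0.6667.

0.667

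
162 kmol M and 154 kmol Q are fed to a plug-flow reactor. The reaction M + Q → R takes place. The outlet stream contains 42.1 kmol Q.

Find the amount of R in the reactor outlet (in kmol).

112 kmol

For Q: n = n₀ − 1ξ → 42.1 = 154 − 1ξ, giving ξ = 111.9 kmol.
Outlet amounts (n = n₀ + ν ξ):
  M: 162 − 1(111.9) = 50.1
  Q: 154 − 1(111.9) = 42.1
  R: 0 + 1(111.9) = 111.9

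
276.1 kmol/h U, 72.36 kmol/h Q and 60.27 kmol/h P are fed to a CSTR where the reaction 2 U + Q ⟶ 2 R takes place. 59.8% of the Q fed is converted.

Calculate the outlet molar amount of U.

190 kmol/h

Q reacted = 0.598 × 72.36 = 43.27 kmol/h; ν_Q = −1, so ξ = 43.27/1 = 43.27 kmol/h.
Outlet amounts (n = n₀ + ν ξ):
  U: 276.1 − 2(43.27) = 189.6
  Q: 72.36 − 1(43.27) = 29.09
  R: 0 + 2(43.27) = 86.54
  P: 60.27 (inert)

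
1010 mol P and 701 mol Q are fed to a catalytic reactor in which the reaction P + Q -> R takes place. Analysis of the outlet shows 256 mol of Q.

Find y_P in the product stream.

0.446

For Q: n = n₀ − 1ξ → 256 = 701 − 1ξ, giving ξ = 445 mol.
Outlet amounts (n = n₀ + ν ξ):
  P: 1010 − 1(445) = 565
  Q: 701 − 1(445) = 256
  R: 0 + 1(445) = 445
Total out = 1266 mol; y_P = 565 / 1266 = 0.4463.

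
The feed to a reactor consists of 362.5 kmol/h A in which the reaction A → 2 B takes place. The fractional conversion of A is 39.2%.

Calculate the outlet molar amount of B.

A reacted = 0.392 × 362.5 = 142.1 kmol/h; ν_A = −1, so ξ = 142.1/1 = 142.1 kmol/h.
Outlet amounts (n = n₀ + ν ξ):
  A: 362.5 − 1(142.1) = 220.4
  B: 0 + 2(142.1) = 284.2

284 kmol/h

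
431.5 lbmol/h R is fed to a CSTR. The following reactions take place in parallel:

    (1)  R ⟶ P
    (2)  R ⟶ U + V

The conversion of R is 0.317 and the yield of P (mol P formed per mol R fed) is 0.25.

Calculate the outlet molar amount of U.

28.9 lbmol/h

Yield of P: 1ξ₁ / 431.5 = 0.25 → ξ₁ = 107.9 lbmol/h.
Conversion of R: 1ξ₁ + 1ξ₂ = 0.317 × 431.5 = 136.8 → ξ₂ = 28.91 lbmol/h.
Outlet amounts (n = n₀ + Σ ν·ξ):
  R: 431.5 − 1(107.9) − 1(28.91) = 294.7
  P: 0 + 1(107.9) = 107.9
  U: 0 + 1(28.91) = 28.91
  V: 0 + 1(28.91) = 28.91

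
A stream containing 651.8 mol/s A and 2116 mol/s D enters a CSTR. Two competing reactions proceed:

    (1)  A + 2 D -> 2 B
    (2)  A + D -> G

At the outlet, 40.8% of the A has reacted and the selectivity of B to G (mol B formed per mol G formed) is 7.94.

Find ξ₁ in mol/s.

Conversion of A: A consumed = 0.408 × 651.8 = 265.9 mol/s = 1ξ₁ + 1ξ₂.
Selectivity: 2ξ₁ / (1ξ₂) = 7.94 → ξ₁ = 3.97 ξ₂.
Substitute: (1·3.97 + 1) ξ₂ = 265.9 → ξ₂ = 53.51 mol/s, ξ₁ = 212.4 mol/s.
Outlet amounts (n = n₀ + Σ ν·ξ):
  A: 651.8 − 1(212.4) − 1(53.51) = 385.9
  D: 2116 − 2(212.4) − 1(53.51) = 1638
  B: 0 + 2(212.4) = 424.9
  G: 0 + 1(53.51) = 53.51

ξ₁ = 212 mol/s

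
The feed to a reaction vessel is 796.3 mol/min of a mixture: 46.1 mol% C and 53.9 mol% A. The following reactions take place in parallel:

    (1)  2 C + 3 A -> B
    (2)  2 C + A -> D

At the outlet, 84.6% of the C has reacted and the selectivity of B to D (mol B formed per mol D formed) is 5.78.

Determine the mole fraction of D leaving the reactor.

0.104

Conversion of C: C consumed = 0.846 × 367.1 = 310.6 mol/min = 2ξ₁ + 2ξ₂.
Selectivity: 1ξ₁ / (1ξ₂) = 5.78 → ξ₁ = 5.78 ξ₂.
Substitute: (2·5.78 + 2) ξ₂ = 310.6 → ξ₂ = 22.9 mol/min, ξ₁ = 132.4 mol/min.
Outlet amounts (n = n₀ + Σ ν·ξ):
  C: 367.1 − 2(132.4) − 2(22.9) = 56.53
  A: 429.2 − 3(132.4) − 1(22.9) = 9.169
  B: 0 + 1(132.4) = 132.4
  D: 0 + 1(22.9) = 22.9
Total out = 221 mol/min; y_D = 22.9 / 221 = 0.1036.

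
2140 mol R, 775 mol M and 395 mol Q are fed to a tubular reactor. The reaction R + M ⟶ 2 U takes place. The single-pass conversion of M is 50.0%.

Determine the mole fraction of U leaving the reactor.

M reacted = 0.5 × 775 = 387.5 mol; ν_M = −1, so ξ = 387.5/1 = 387.5 mol.
Outlet amounts (n = n₀ + ν ξ):
  R: 2140 − 1(387.5) = 1752
  M: 775 − 1(387.5) = 387.5
  U: 0 + 2(387.5) = 775
  Q: 395 (inert)
Total out = 3310 mol; y_U = 775 / 3310 = 0.2341.

0.234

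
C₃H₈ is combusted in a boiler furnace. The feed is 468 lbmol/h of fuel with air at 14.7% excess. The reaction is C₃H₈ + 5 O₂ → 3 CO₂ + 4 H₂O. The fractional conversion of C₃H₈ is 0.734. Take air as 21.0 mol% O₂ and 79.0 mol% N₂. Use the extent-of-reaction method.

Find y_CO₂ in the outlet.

Stoichiometric O₂ = 5 × 468 = 2340 lbmol/h; O₂ fed = 2340 × 1.147 = 2684 lbmol/h.
N₂ fed = 2684 × 79/21 = 10100 lbmol/h.
Fuel reacted = 0.734 × 468 → ξ = 343.5 lbmol/h.
Outlet (n = n₀ + ν ξ):
  C₃H₈: 468 − 1(343.5) = 124.5
  O₂: 2684 − 5(343.5) = 966.4
  N₂: 10100 (inert)
  CO₂: 0 + 3(343.5) = 1031
  H₂O: 0 + 4(343.5) = 1374
Total out = 13590 lbmol/h; y_CO₂ = 1031 / 13590 = 0.07582.

0.0758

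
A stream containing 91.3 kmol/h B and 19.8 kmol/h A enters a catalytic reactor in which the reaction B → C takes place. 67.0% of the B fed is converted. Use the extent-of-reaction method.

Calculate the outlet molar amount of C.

61.2 kmol/h

B reacted = 0.67 × 91.3 = 61.17 kmol/h; ν_B = −1, so ξ = 61.17/1 = 61.17 kmol/h.
Outlet amounts (n = n₀ + ν ξ):
  B: 91.3 − 1(61.17) = 30.13
  C: 0 + 1(61.17) = 61.17
  A: 19.8 (inert)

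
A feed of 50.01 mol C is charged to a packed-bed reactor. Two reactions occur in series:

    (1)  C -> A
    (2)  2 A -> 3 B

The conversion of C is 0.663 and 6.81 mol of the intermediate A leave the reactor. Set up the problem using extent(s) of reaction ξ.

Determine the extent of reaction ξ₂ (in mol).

ξ₂ = 13.2 mol

Conversion of C: C consumed = 1ξ₁ = 0.663 × 50.01 → ξ₁ = 33.16 mol.
A balance: n_A = 0 + 1ξ₁ − 2ξ₂ = 6.81 → ξ₂ = (1·33.16 − 6.81)/2 = 13.17 mol.
Outlet amounts (n = n₀ + Σ ν·ξ):
  C: 50.01 − 1(33.16) = 16.85
  A: 0 + 1(33.16) − 2(13.17) = 6.81
  B: 0 + 3(13.17) = 39.52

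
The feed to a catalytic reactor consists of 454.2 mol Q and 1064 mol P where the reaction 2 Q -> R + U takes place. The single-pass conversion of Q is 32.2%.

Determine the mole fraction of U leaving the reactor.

0.0482

Q reacted = 0.322 × 454.2 = 146.3 mol; ν_Q = −2, so ξ = 146.3/2 = 73.13 mol.
Outlet amounts (n = n₀ + ν ξ):
  Q: 454.2 − 2(73.13) = 307.9
  R: 0 + 1(73.13) = 73.13
  U: 0 + 1(73.13) = 73.13
  P: 1064 (inert)
Total out = 1518 mol; y_U = 73.13 / 1518 = 0.04817.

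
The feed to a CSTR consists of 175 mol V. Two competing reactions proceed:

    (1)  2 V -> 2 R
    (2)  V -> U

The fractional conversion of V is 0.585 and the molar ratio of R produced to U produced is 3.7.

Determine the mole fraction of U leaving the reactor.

0.124

Conversion of V: V consumed = 0.585 × 175 = 102.4 mol = 2ξ₁ + 1ξ₂.
Selectivity: 2ξ₁ / (1ξ₂) = 3.7 → ξ₁ = 1.85 ξ₂.
Substitute: (2·1.85 + 1) ξ₂ = 102.4 → ξ₂ = 21.78 mol, ξ₁ = 40.3 mol.
Outlet amounts (n = n₀ + Σ ν·ξ):
  V: 175 − 2(40.3) − 1(21.78) = 72.62
  R: 0 + 2(40.3) = 80.59
  U: 0 + 1(21.78) = 21.78
Total out = 175 mol; y_U = 21.78 / 175 = 0.1245.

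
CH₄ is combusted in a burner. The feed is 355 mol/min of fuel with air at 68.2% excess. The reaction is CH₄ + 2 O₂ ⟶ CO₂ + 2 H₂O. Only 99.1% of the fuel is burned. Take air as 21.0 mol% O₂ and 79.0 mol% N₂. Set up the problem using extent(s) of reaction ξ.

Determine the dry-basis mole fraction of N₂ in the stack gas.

Stoichiometric O₂ = 2 × 355 = 710 mol/min; O₂ fed = 710 × 1.682 = 1194 mol/min.
N₂ fed = 1194 × 79/21 = 4493 mol/min.
Fuel reacted = 0.991 × 355 → ξ = 351.8 mol/min.
Outlet (n = n₀ + ν ξ):
  CH₄: 355 − 1(351.8) = 3.195
  O₂: 1194 − 2(351.8) = 490.6
  N₂: 4493 (inert)
  CO₂: 0 + 1(351.8) = 351.8
  H₂O: 0 + 2(351.8) = 703.6
Dry total = 5338 mol/min; y_N₂ (dry) = 4493 / 5338 = 0.8416.

0.842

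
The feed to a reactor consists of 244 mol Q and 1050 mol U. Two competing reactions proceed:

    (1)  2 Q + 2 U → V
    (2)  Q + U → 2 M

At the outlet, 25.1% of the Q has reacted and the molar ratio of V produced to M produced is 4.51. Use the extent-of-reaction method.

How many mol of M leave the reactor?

Conversion of Q: Q consumed = 0.251 × 244 = 61.24 mol = 2ξ₁ + 1ξ₂.
Selectivity: 1ξ₁ / (2ξ₂) = 4.51 → ξ₁ = 9.02 ξ₂.
Substitute: (2·9.02 + 1) ξ₂ = 61.24 → ξ₂ = 3.217 mol, ξ₁ = 29.01 mol.
Outlet amounts (n = n₀ + Σ ν·ξ):
  Q: 244 − 2(29.01) − 1(3.217) = 182.8
  U: 1050 − 2(29.01) − 1(3.217) = 988.8
  V: 0 + 1(29.01) = 29.01
  M: 0 + 2(3.217) = 6.433

6.43 mol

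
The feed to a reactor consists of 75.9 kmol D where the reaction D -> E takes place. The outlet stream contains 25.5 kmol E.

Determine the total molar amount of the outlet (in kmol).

For E: n = n₀ + 1ξ → 25.5 = 0 + 1ξ, giving ξ = 25.5 kmol.
Outlet amounts (n = n₀ + ν ξ):
  D: 75.9 − 1(25.5) = 50.4
  E: 0 + 1(25.5) = 25.5
Total out = 50.4 + 25.5 = 75.9 kmol.

75.9 kmol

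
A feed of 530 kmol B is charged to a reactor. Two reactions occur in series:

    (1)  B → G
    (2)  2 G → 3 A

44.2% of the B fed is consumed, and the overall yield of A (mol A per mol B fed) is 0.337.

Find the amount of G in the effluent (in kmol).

115 kmol

Conversion of B: B consumed = 1ξ₁ = 0.442 × 530 → ξ₁ = 234.3 kmol.
Yield of A: 3ξ₂ / 530 = 0.337 → ξ₂ = 59.54 kmol.
Outlet amounts (n = n₀ + Σ ν·ξ):
  B: 530 − 1(234.3) = 295.7
  G: 0 + 1(234.3) − 2(59.54) = 115.2
  A: 0 + 3(59.54) = 178.6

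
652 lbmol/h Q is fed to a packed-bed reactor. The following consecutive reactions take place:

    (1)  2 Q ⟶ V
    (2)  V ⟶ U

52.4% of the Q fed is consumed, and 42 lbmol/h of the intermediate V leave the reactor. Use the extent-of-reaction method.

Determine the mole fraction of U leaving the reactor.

Conversion of Q: Q consumed = 2ξ₁ = 0.524 × 652 → ξ₁ = 170.8 lbmol/h.
V balance: n_V = 0 + 1ξ₁ − 1ξ₂ = 42 → ξ₂ = (1·170.8 − 42)/1 = 128.8 lbmol/h.
Outlet amounts (n = n₀ + Σ ν·ξ):
  Q: 652 − 2(170.8) = 310.4
  V: 0 + 1(170.8) − 1(128.8) = 42
  U: 0 + 1(128.8) = 128.8
Total out = 481.2 lbmol/h; y_U = 128.8 / 481.2 = 0.2677.

0.268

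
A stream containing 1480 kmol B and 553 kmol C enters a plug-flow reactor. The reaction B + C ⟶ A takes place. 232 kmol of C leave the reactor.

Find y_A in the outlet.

0.188

For C: n = n₀ − 1ξ → 232 = 553 − 1ξ, giving ξ = 321 kmol.
Outlet amounts (n = n₀ + ν ξ):
  B: 1480 − 1(321) = 1159
  C: 553 − 1(321) = 232
  A: 0 + 1(321) = 321
Total out = 1712 kmol; y_A = 321 / 1712 = 0.1875.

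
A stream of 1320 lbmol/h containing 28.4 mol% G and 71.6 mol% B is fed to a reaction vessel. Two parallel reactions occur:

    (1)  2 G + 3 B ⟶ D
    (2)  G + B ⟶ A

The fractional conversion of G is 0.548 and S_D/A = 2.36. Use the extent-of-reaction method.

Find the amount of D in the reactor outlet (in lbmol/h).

Conversion of G: G consumed = 0.548 × 374.9 = 205.4 lbmol/h = 2ξ₁ + 1ξ₂.
Selectivity: 1ξ₁ / (1ξ₂) = 2.36 → ξ₁ = 2.36 ξ₂.
Substitute: (2·2.36 + 1) ξ₂ = 205.4 → ξ₂ = 35.92 lbmol/h, ξ₁ = 84.76 lbmol/h.
Outlet amounts (n = n₀ + Σ ν·ξ):
  G: 374.9 − 2(84.76) − 1(35.92) = 169.4
  B: 945.1 − 3(84.76) − 1(35.92) = 654.9
  D: 0 + 1(84.76) = 84.76
  A: 0 + 1(35.92) = 35.92

84.8 lbmol/h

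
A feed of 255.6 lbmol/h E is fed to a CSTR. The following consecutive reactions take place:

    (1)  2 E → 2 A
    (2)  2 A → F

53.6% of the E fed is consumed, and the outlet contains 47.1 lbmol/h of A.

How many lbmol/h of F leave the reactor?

Conversion of E: E consumed = 2ξ₁ = 0.536 × 255.6 → ξ₁ = 68.5 lbmol/h.
A balance: n_A = 0 + 2ξ₁ − 2ξ₂ = 47.1 → ξ₂ = (2·68.5 − 47.1)/2 = 44.95 lbmol/h.
Outlet amounts (n = n₀ + Σ ν·ξ):
  E: 255.6 − 2(68.5) = 118.6
  A: 0 + 2(68.5) − 2(44.95) = 47.1
  F: 0 + 1(44.95) = 44.95

45 lbmol/h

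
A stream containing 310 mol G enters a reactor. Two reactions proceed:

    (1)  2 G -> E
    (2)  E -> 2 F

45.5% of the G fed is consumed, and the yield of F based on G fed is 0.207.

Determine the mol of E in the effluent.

Conversion of G: G consumed = 2ξ₁ = 0.455 × 310 → ξ₁ = 70.53 mol.
Yield of F: 2ξ₂ / 310 = 0.207 → ξ₂ = 32.09 mol.
Outlet amounts (n = n₀ + Σ ν·ξ):
  G: 310 − 2(70.53) = 168.9
  E: 0 + 1(70.53) − 1(32.09) = 38.44
  F: 0 + 2(32.09) = 64.17

38.4 mol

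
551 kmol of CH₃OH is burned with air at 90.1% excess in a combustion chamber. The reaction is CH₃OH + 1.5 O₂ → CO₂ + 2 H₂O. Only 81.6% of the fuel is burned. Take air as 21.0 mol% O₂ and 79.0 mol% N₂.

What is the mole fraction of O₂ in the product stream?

Stoichiometric O₂ = 1.5 × 551 = 826.5 kmol; O₂ fed = 826.5 × 1.901 = 1571 kmol.
N₂ fed = 1571 × 79/21 = 5911 kmol.
Fuel reacted = 0.816 × 551 → ξ = 449.6 kmol.
Outlet (n = n₀ + ν ξ):
  CH₃OH: 551 − 1(449.6) = 101.4
  O₂: 1571 − 1.5(449.6) = 896.8
  N₂: 5911 (inert)
  CO₂: 0 + 1(449.6) = 449.6
  H₂O: 0 + 2(449.6) = 899.2
Total out = 8258 kmol; y_O₂ = 896.8 / 8258 = 0.1086.

0.109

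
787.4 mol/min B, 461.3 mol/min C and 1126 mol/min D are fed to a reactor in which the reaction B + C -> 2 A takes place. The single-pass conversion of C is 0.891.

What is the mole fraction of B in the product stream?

0.158

C reacted = 0.891 × 461.3 = 411 mol/min; ν_C = −1, so ξ = 411/1 = 411 mol/min.
Outlet amounts (n = n₀ + ν ξ):
  B: 787.4 − 1(411) = 376.4
  C: 461.3 − 1(411) = 50.28
  A: 0 + 2(411) = 822
  D: 1126 (inert)
Total out = 2375 mol/min; y_B = 376.4 / 2375 = 0.1585.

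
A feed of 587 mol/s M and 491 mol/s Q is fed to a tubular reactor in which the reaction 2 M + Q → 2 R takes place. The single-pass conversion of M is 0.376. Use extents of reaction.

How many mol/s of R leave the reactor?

M reacted = 0.376 × 587 = 220.7 mol/s; ν_M = −2, so ξ = 220.7/2 = 110.4 mol/s.
Outlet amounts (n = n₀ + ν ξ):
  M: 587 − 2(110.4) = 366.3
  Q: 491 − 1(110.4) = 380.6
  R: 0 + 2(110.4) = 220.7

221 mol/s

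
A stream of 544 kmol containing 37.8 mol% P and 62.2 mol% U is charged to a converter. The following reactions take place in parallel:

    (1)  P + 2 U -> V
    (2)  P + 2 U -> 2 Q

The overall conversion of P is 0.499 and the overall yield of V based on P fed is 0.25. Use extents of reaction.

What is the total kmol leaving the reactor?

Yield of V: 1ξ₁ / 205.6 = 0.25 → ξ₁ = 51.41 kmol.
Conversion of P: 1ξ₁ + 1ξ₂ = 0.499 × 205.6 = 102.6 → ξ₂ = 51.2 kmol.
Outlet amounts (n = n₀ + Σ ν·ξ):
  P: 205.6 − 1(51.41) − 1(51.2) = 103
  U: 338.4 − 2(51.41) − 2(51.2) = 133.1
  V: 0 + 1(51.41) = 51.41
  Q: 0 + 2(51.2) = 102.4
Total out = 103 + 133.1 + 51.41 + 102.4 = 390 kmol.

390 kmol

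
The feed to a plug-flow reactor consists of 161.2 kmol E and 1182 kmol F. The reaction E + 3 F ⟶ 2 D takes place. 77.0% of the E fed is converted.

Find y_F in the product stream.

0.739

E reacted = 0.77 × 161.2 = 124.1 kmol; ν_E = −1, so ξ = 124.1/1 = 124.1 kmol.
Outlet amounts (n = n₀ + ν ξ):
  E: 161.2 − 1(124.1) = 37.08
  F: 1182 − 3(124.1) = 809.6
  D: 0 + 2(124.1) = 248.2
Total out = 1095 kmol; y_F = 809.6 / 1095 = 0.7394.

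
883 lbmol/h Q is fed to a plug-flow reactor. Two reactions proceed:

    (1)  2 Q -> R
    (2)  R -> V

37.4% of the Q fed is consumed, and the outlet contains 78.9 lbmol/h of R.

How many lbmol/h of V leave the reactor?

Conversion of Q: Q consumed = 2ξ₁ = 0.374 × 883 → ξ₁ = 165.1 lbmol/h.
R balance: n_R = 0 + 1ξ₁ − 1ξ₂ = 78.9 → ξ₂ = (1·165.1 − 78.9)/1 = 86.22 lbmol/h.
Outlet amounts (n = n₀ + Σ ν·ξ):
  Q: 883 − 2(165.1) = 552.8
  R: 0 + 1(165.1) − 1(86.22) = 78.9
  V: 0 + 1(86.22) = 86.22

86.2 lbmol/h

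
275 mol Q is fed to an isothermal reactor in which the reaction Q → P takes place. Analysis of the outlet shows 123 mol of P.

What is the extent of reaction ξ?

For P: n = n₀ + 1ξ → 123 = 0 + 1ξ, giving ξ = 123 mol.
Outlet amounts (n = n₀ + ν ξ):
  Q: 275 − 1(123) = 152
  P: 0 + 1(123) = 123

ξ = 123 mol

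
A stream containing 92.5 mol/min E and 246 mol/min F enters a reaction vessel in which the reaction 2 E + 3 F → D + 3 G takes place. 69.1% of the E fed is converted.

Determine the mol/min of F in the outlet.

150 mol/min

E reacted = 0.691 × 92.5 = 63.92 mol/min; ν_E = −2, so ξ = 63.92/2 = 31.96 mol/min.
Outlet amounts (n = n₀ + ν ξ):
  E: 92.5 − 2(31.96) = 28.58
  F: 246 − 3(31.96) = 150.1
  D: 0 + 1(31.96) = 31.96
  G: 0 + 3(31.96) = 95.88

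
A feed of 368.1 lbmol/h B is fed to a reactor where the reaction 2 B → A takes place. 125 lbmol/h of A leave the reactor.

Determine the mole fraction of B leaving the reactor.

For A: n = n₀ + 1ξ → 125 = 0 + 1ξ, giving ξ = 125 lbmol/h.
Outlet amounts (n = n₀ + ν ξ):
  B: 368.1 − 2(125) = 118.1
  A: 0 + 1(125) = 125
Total out = 243.1 lbmol/h; y_B = 118.1 / 243.1 = 0.4858.

0.486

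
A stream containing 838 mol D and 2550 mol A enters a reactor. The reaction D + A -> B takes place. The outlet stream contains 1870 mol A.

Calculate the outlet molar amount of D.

158 mol

For A: n = n₀ − 1ξ → 1870 = 2550 − 1ξ, giving ξ = 680 mol.
Outlet amounts (n = n₀ + ν ξ):
  D: 838 − 1(680) = 158
  A: 2550 − 1(680) = 1870
  B: 0 + 1(680) = 680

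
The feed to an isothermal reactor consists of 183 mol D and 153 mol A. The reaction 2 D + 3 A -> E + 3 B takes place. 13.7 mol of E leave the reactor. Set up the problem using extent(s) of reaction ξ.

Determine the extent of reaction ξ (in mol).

ξ = 13.7 mol

For E: n = n₀ + 1ξ → 13.7 = 0 + 1ξ, giving ξ = 13.7 mol.
Outlet amounts (n = n₀ + ν ξ):
  D: 183 − 2(13.7) = 155.6
  A: 153 − 3(13.7) = 111.9
  E: 0 + 1(13.7) = 13.7
  B: 0 + 3(13.7) = 41.1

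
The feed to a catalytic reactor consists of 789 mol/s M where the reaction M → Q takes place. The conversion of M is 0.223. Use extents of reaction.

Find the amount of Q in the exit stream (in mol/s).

176 mol/s

M reacted = 0.223 × 789 = 175.9 mol/s; ν_M = −1, so ξ = 175.9/1 = 175.9 mol/s.
Outlet amounts (n = n₀ + ν ξ):
  M: 789 − 1(175.9) = 613.1
  Q: 0 + 1(175.9) = 175.9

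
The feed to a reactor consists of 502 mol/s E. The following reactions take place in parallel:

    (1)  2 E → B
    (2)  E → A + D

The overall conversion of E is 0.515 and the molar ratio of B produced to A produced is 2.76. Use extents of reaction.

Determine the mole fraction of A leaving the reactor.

0.0917

Conversion of E: E consumed = 0.515 × 502 = 258.5 mol/s = 2ξ₁ + 1ξ₂.
Selectivity: 1ξ₁ / (1ξ₂) = 2.76 → ξ₁ = 2.76 ξ₂.
Substitute: (2·2.76 + 1) ξ₂ = 258.5 → ξ₂ = 39.65 mol/s, ξ₁ = 109.4 mol/s.
Outlet amounts (n = n₀ + Σ ν·ξ):
  E: 502 − 2(109.4) − 1(39.65) = 243.5
  B: 0 + 1(109.4) = 109.4
  A: 0 + 1(39.65) = 39.65
  D: 0 + 1(39.65) = 39.65
Total out = 432.2 mol/s; y_A = 39.65 / 432.2 = 0.09174.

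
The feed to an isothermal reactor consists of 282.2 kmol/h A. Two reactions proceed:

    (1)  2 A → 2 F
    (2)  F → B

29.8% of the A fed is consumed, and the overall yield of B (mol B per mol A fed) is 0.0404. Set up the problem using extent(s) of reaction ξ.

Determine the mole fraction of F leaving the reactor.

Conversion of A: A consumed = 2ξ₁ = 0.298 × 282.2 → ξ₁ = 42.05 kmol/h.
Yield of B: 1ξ₂ / 282.2 = 0.0404 → ξ₂ = 11.4 kmol/h.
Outlet amounts (n = n₀ + Σ ν·ξ):
  A: 282.2 − 2(42.05) = 198.1
  F: 0 + 2(42.05) − 1(11.4) = 72.69
  B: 0 + 1(11.4) = 11.4
Total out = 282.2 kmol/h; y_F = 72.69 / 282.2 = 0.2576.

0.258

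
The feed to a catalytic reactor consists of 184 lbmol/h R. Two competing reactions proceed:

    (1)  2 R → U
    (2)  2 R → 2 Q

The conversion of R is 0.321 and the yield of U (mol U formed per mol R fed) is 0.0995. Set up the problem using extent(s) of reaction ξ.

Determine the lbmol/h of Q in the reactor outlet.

22.4 lbmol/h

Yield of U: 1ξ₁ / 184 = 0.0995 → ξ₁ = 18.31 lbmol/h.
Conversion of R: 2ξ₁ + 2ξ₂ = 0.321 × 184 = 59.06 → ξ₂ = 11.22 lbmol/h.
Outlet amounts (n = n₀ + Σ ν·ξ):
  R: 184 − 2(18.31) − 2(11.22) = 124.9
  U: 0 + 1(18.31) = 18.31
  Q: 0 + 2(11.22) = 22.45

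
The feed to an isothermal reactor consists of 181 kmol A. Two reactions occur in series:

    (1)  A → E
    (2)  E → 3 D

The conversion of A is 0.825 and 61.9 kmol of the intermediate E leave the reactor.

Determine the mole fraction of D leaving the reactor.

Conversion of A: A consumed = 1ξ₁ = 0.825 × 181 → ξ₁ = 149.3 kmol.
E balance: n_E = 0 + 1ξ₁ − 1ξ₂ = 61.9 → ξ₂ = (1·149.3 − 61.9)/1 = 87.42 kmol.
Outlet amounts (n = n₀ + Σ ν·ξ):
  A: 181 − 1(149.3) = 31.68
  E: 0 + 1(149.3) − 1(87.42) = 61.9
  D: 0 + 3(87.42) = 262.3
Total out = 355.9 kmol; y_D = 262.3 / 355.9 = 0.737.

0.737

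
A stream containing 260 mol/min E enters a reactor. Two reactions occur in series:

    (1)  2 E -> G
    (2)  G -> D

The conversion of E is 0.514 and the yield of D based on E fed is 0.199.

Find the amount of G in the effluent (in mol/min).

15.1 mol/min

Conversion of E: E consumed = 2ξ₁ = 0.514 × 260 → ξ₁ = 66.82 mol/min.
Yield of D: 1ξ₂ / 260 = 0.199 → ξ₂ = 51.74 mol/min.
Outlet amounts (n = n₀ + Σ ν·ξ):
  E: 260 − 2(66.82) = 126.4
  G: 0 + 1(66.82) − 1(51.74) = 15.08
  D: 0 + 1(51.74) = 51.74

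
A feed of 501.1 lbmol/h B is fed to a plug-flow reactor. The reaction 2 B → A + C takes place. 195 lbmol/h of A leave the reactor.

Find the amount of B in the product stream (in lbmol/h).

111 lbmol/h

For A: n = n₀ + 1ξ → 195 = 0 + 1ξ, giving ξ = 195 lbmol/h.
Outlet amounts (n = n₀ + ν ξ):
  B: 501.1 − 2(195) = 111.1
  A: 0 + 1(195) = 195
  C: 0 + 1(195) = 195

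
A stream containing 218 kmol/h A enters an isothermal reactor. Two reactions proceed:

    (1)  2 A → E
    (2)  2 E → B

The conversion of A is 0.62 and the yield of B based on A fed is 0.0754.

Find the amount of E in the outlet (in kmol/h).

Conversion of A: A consumed = 2ξ₁ = 0.62 × 218 → ξ₁ = 67.58 kmol/h.
Yield of B: 1ξ₂ / 218 = 0.0754 → ξ₂ = 16.44 kmol/h.
Outlet amounts (n = n₀ + Σ ν·ξ):
  A: 218 − 2(67.58) = 82.84
  E: 0 + 1(67.58) − 2(16.44) = 34.71
  B: 0 + 1(16.44) = 16.44

34.7 kmol/h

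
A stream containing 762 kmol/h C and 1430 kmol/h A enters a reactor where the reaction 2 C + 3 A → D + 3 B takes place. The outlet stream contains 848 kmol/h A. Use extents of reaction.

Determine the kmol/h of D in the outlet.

194 kmol/h

For A: n = n₀ − 3ξ → 848 = 1430 − 3ξ, giving ξ = 194 kmol/h.
Outlet amounts (n = n₀ + ν ξ):
  C: 762 − 2(194) = 374
  A: 1430 − 3(194) = 848
  D: 0 + 1(194) = 194
  B: 0 + 3(194) = 582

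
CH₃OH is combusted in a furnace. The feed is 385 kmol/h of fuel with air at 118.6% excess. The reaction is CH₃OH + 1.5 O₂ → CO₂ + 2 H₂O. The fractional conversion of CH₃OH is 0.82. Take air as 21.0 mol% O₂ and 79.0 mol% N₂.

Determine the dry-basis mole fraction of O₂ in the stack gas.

0.133

Stoichiometric O₂ = 1.5 × 385 = 577.5 kmol/h; O₂ fed = 577.5 × 2.186 = 1262 kmol/h.
N₂ fed = 1262 × 79/21 = 4749 kmol/h.
Fuel reacted = 0.82 × 385 → ξ = 315.7 kmol/h.
Outlet (n = n₀ + ν ξ):
  CH₃OH: 385 − 1(315.7) = 69.3
  O₂: 1262 − 1.5(315.7) = 788.9
  N₂: 4749 (inert)
  CO₂: 0 + 1(315.7) = 315.7
  H₂O: 0 + 2(315.7) = 631.4
Dry total = 5923 kmol/h; y_O₂ (dry) = 788.9 / 5923 = 0.1332.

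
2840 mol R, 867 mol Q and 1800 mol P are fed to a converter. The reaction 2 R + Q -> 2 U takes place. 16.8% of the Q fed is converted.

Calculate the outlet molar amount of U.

291 mol

Q reacted = 0.168 × 867 = 145.7 mol; ν_Q = −1, so ξ = 145.7/1 = 145.7 mol.
Outlet amounts (n = n₀ + ν ξ):
  R: 2840 − 2(145.7) = 2549
  Q: 867 − 1(145.7) = 721.3
  U: 0 + 2(145.7) = 291.3
  P: 1800 (inert)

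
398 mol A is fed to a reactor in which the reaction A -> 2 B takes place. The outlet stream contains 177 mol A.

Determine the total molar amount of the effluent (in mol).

619 mol

For A: n = n₀ − 1ξ → 177 = 398 − 1ξ, giving ξ = 221 mol.
Outlet amounts (n = n₀ + ν ξ):
  A: 398 − 1(221) = 177
  B: 0 + 2(221) = 442
Total out = 177 + 442 = 619 mol.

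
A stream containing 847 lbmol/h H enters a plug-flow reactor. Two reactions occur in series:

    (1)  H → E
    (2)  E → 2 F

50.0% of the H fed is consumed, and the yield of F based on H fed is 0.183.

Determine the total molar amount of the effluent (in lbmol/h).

Conversion of H: H consumed = 1ξ₁ = 0.5 × 847 → ξ₁ = 423.5 lbmol/h.
Yield of F: 2ξ₂ / 847 = 0.183 → ξ₂ = 77.5 lbmol/h.
Outlet amounts (n = n₀ + Σ ν·ξ):
  H: 847 − 1(423.5) = 423.5
  E: 0 + 1(423.5) − 1(77.5) = 346
  F: 0 + 2(77.5) = 155
Total out = 423.5 + 346 + 155 = 924.5 lbmol/h.

925 lbmol/h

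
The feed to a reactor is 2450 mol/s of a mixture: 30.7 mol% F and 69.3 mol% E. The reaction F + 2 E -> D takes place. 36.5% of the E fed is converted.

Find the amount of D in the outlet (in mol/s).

E reacted = 0.365 × 1698 = 619.7 mol/s; ν_E = −2, so ξ = 619.7/2 = 309.9 mol/s.
Outlet amounts (n = n₀ + ν ξ):
  F: 752.1 − 1(309.9) = 442.3
  E: 1698 − 2(309.9) = 1078
  D: 0 + 1(309.9) = 309.9

310 mol/s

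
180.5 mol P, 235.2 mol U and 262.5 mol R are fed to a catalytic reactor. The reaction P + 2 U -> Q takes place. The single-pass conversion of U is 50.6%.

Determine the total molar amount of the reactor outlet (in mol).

559 mol

U reacted = 0.506 × 235.2 = 119 mol; ν_U = −2, so ξ = 119/2 = 59.51 mol.
Outlet amounts (n = n₀ + ν ξ):
  P: 180.5 − 1(59.51) = 121
  U: 235.2 − 2(59.51) = 116.2
  Q: 0 + 1(59.51) = 59.51
  R: 262.5 (inert)
Total out = 121 + 116.2 + 59.51 + 262.5 = 559.2 mol.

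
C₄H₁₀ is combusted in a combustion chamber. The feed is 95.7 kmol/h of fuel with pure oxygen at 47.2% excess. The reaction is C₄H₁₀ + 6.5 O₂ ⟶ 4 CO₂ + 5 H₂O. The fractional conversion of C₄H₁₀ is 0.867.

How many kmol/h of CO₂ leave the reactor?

Stoichiometric O₂ = 6.5 × 95.7 = 622.1 kmol/h; O₂ fed = 622.1 × 1.472 = 915.7 kmol/h.
Fuel reacted = 0.867 × 95.7 → ξ = 82.97 kmol/h.
Outlet (n = n₀ + ν ξ):
  C₄H₁₀: 95.7 − 1(82.97) = 12.73
  O₂: 915.7 − 6.5(82.97) = 376.3
  CO₂: 0 + 4(82.97) = 331.9
  H₂O: 0 + 5(82.97) = 414.9

332 kmol/h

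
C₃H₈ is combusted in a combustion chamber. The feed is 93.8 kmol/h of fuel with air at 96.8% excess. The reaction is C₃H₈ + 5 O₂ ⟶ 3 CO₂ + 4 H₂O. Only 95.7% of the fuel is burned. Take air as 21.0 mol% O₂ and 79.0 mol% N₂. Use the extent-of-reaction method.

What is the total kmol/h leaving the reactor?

4580 kmol/h

Stoichiometric O₂ = 5 × 93.8 = 469 kmol/h; O₂ fed = 469 × 1.968 = 923 kmol/h.
N₂ fed = 923 × 79/21 = 3472 kmol/h.
Fuel reacted = 0.957 × 93.8 → ξ = 89.77 kmol/h.
Outlet (n = n₀ + ν ξ):
  C₃H₈: 93.8 − 1(89.77) = 4.033
  O₂: 923 − 5(89.77) = 474.2
  N₂: 3472 (inert)
  CO₂: 0 + 3(89.77) = 269.3
  H₂O: 0 + 4(89.77) = 359.1
Total out = 4.033 + 474.2 + 3472 + 269.3 + 359.1 = 4579 kmol/h.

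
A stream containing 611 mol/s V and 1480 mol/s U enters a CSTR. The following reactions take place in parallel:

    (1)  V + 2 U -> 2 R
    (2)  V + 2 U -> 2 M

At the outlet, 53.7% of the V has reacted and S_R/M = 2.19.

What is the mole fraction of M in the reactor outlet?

Conversion of V: V consumed = 0.537 × 611 = 328.1 mol/s = 1ξ₁ + 1ξ₂.
Selectivity: 2ξ₁ / (2ξ₂) = 2.19 → ξ₁ = 2.19 ξ₂.
Substitute: (1·2.19 + 1) ξ₂ = 328.1 → ξ₂ = 102.9 mol/s, ξ₁ = 225.3 mol/s.
Outlet amounts (n = n₀ + Σ ν·ξ):
  V: 611 − 1(225.3) − 1(102.9) = 282.9
  U: 1480 − 2(225.3) − 2(102.9) = 823.8
  R: 0 + 2(225.3) = 450.5
  M: 0 + 2(102.9) = 205.7
Total out = 1763 mol/s; y_M = 205.7 / 1763 = 0.1167.

0.117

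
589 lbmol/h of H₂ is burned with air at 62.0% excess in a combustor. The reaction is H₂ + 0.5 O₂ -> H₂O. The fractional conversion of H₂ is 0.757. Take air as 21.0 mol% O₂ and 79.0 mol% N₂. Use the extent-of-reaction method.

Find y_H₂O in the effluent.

0.169

Stoichiometric O₂ = 0.5 × 589 = 294.5 lbmol/h; O₂ fed = 294.5 × 1.620 = 477.1 lbmol/h.
N₂ fed = 477.1 × 79/21 = 1795 lbmol/h.
Fuel reacted = 0.757 × 589 → ξ = 445.9 lbmol/h.
Outlet (n = n₀ + ν ξ):
  H₂: 589 − 1(445.9) = 143.1
  O₂: 477.1 − 0.5(445.9) = 254.2
  N₂: 1795 (inert)
  H₂O: 0 + 1(445.9) = 445.9
Total out = 2638 lbmol/h; y_H₂O = 445.9 / 2638 = 0.169.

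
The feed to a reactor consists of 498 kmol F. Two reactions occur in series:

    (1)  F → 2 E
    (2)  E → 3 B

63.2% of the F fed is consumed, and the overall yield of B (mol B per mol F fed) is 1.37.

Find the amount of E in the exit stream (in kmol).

Conversion of F: F consumed = 1ξ₁ = 0.632 × 498 → ξ₁ = 314.7 kmol.
Yield of B: 3ξ₂ / 498 = 1.37 → ξ₂ = 227.4 kmol.
Outlet amounts (n = n₀ + Σ ν·ξ):
  F: 498 − 1(314.7) = 183.3
  E: 0 + 2(314.7) − 1(227.4) = 402.1
  B: 0 + 3(227.4) = 682.3

402 kmol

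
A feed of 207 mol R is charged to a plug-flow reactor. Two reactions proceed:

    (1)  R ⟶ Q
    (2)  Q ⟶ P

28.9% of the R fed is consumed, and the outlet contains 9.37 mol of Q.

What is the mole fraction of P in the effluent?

Conversion of R: R consumed = 1ξ₁ = 0.289 × 207 → ξ₁ = 59.82 mol.
Q balance: n_Q = 0 + 1ξ₁ − 1ξ₂ = 9.37 → ξ₂ = (1·59.82 − 9.37)/1 = 50.45 mol.
Outlet amounts (n = n₀ + Σ ν·ξ):
  R: 207 − 1(59.82) = 147.2
  Q: 0 + 1(59.82) − 1(50.45) = 9.37
  P: 0 + 1(50.45) = 50.45
Total out = 207 mol; y_P = 50.45 / 207 = 0.2437.

0.244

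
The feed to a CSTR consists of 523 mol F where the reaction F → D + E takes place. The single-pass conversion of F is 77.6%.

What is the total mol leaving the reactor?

929 mol

F reacted = 0.776 × 523 = 405.8 mol; ν_F = −1, so ξ = 405.8/1 = 405.8 mol.
Outlet amounts (n = n₀ + ν ξ):
  F: 523 − 1(405.8) = 117.2
  D: 0 + 1(405.8) = 405.8
  E: 0 + 1(405.8) = 405.8
Total out = 117.2 + 405.8 + 405.8 = 928.8 mol.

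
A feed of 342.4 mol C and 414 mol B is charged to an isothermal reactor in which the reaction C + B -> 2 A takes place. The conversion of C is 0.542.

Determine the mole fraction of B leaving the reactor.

0.302

C reacted = 0.542 × 342.4 = 185.6 mol; ν_C = −1, so ξ = 185.6/1 = 185.6 mol.
Outlet amounts (n = n₀ + ν ξ):
  C: 342.4 − 1(185.6) = 156.8
  B: 414 − 1(185.6) = 228.4
  A: 0 + 2(185.6) = 371.2
Total out = 756.4 mol; y_B = 228.4 / 756.4 = 0.302.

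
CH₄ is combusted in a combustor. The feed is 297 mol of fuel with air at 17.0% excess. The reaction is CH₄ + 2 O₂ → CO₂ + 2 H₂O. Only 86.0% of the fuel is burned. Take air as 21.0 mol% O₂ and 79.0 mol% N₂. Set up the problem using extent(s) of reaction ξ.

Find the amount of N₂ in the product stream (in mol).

2610 mol

Stoichiometric O₂ = 2 × 297 = 594 mol; O₂ fed = 594 × 1.170 = 695 mol.
N₂ fed = 695 × 79/21 = 2614 mol.
Fuel reacted = 0.86 × 297 → ξ = 255.4 mol.
Outlet (n = n₀ + ν ξ):
  CH₄: 297 − 1(255.4) = 41.58
  O₂: 695 − 2(255.4) = 184.1
  N₂: 2614 (inert)
  CO₂: 0 + 1(255.4) = 255.4
  H₂O: 0 + 2(255.4) = 510.8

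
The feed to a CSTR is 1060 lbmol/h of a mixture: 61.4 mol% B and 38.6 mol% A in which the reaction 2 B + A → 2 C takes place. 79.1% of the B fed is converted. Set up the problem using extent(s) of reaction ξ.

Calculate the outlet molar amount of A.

B reacted = 0.791 × 650.8 = 514.8 lbmol/h; ν_B = −2, so ξ = 514.8/2 = 257.4 lbmol/h.
Outlet amounts (n = n₀ + ν ξ):
  B: 650.8 − 2(257.4) = 136
  A: 409.2 − 1(257.4) = 151.8
  C: 0 + 2(257.4) = 514.8

152 lbmol/h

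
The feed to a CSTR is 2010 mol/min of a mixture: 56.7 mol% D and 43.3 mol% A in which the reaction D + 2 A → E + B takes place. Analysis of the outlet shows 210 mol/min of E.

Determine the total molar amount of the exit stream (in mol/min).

For E: n = n₀ + 1ξ → 210 = 0 + 1ξ, giving ξ = 210 mol/min.
Outlet amounts (n = n₀ + ν ξ):
  D: 1140 − 1(210) = 929.7
  A: 870.3 − 2(210) = 450.3
  E: 0 + 1(210) = 210
  B: 0 + 1(210) = 210
Total out = 929.7 + 450.3 + 210 + 210 = 1800 mol/min.

1800 mol/min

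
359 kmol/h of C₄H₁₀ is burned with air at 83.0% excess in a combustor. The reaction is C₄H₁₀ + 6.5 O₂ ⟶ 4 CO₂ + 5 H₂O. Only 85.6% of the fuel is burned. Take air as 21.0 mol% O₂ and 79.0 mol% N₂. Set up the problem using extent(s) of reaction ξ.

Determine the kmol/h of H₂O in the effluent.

Stoichiometric O₂ = 6.5 × 359 = 2334 kmol/h; O₂ fed = 2334 × 1.830 = 4270 kmol/h.
N₂ fed = 4270 × 79/21 = 16060 kmol/h.
Fuel reacted = 0.856 × 359 → ξ = 307.3 kmol/h.
Outlet (n = n₀ + ν ξ):
  C₄H₁₀: 359 − 1(307.3) = 51.7
  O₂: 4270 − 6.5(307.3) = 2273
  N₂: 16060 (inert)
  CO₂: 0 + 4(307.3) = 1229
  H₂O: 0 + 5(307.3) = 1537

1540 kmol/h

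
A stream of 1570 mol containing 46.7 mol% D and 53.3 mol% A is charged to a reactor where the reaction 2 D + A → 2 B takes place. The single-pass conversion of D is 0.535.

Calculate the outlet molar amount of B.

392 mol

D reacted = 0.535 × 733.2 = 392.3 mol; ν_D = −2, so ξ = 392.3/2 = 196.1 mol.
Outlet amounts (n = n₀ + ν ξ):
  D: 733.2 − 2(196.1) = 340.9
  A: 836.8 − 1(196.1) = 640.7
  B: 0 + 2(196.1) = 392.3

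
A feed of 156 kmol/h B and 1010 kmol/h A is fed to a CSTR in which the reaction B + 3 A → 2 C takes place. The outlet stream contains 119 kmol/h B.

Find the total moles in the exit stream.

1090 kmol/h

For B: n = n₀ − 1ξ → 119 = 156 − 1ξ, giving ξ = 37 kmol/h.
Outlet amounts (n = n₀ + ν ξ):
  B: 156 − 1(37) = 119
  A: 1010 − 3(37) = 899
  C: 0 + 2(37) = 74
Total out = 119 + 899 + 74 = 1092 kmol/h.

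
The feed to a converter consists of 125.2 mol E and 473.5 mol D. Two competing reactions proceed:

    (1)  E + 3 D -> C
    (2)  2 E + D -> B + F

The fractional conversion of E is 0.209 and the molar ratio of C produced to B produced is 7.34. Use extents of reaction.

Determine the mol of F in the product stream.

2.8 mol

Conversion of E: E consumed = 0.209 × 125.2 = 26.17 mol = 1ξ₁ + 2ξ₂.
Selectivity: 1ξ₁ / (1ξ₂) = 7.34 → ξ₁ = 7.34 ξ₂.
Substitute: (1·7.34 + 2) ξ₂ = 26.17 → ξ₂ = 2.802 mol, ξ₁ = 20.56 mol.
Outlet amounts (n = n₀ + Σ ν·ξ):
  E: 125.2 − 1(20.56) − 2(2.802) = 99.03
  D: 473.5 − 3(20.56) − 1(2.802) = 409
  C: 0 + 1(20.56) = 20.56
  B: 0 + 1(2.802) = 2.802
  F: 0 + 1(2.802) = 2.802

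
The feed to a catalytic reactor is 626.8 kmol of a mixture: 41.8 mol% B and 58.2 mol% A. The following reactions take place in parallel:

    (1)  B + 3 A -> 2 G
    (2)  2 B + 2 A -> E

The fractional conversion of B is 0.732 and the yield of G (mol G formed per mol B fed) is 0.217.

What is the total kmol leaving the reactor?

325 kmol

Yield of G: 2ξ₁ / 262 = 0.217 → ξ₁ = 28.43 kmol.
Conversion of B: 1ξ₁ + 2ξ₂ = 0.732 × 262 = 191.8 → ξ₂ = 81.68 kmol.
Outlet amounts (n = n₀ + Σ ν·ξ):
  B: 262 − 1(28.43) − 2(81.68) = 70.22
  A: 364.8 − 3(28.43) − 2(81.68) = 116.2
  G: 0 + 2(28.43) = 56.85
  E: 0 + 1(81.68) = 81.68
Total out = 70.22 + 116.2 + 56.85 + 81.68 = 324.9 kmol.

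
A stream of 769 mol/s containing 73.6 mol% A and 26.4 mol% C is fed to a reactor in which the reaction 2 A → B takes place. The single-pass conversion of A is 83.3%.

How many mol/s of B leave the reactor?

236 mol/s

A reacted = 0.833 × 566 = 471.5 mol/s; ν_A = −2, so ξ = 471.5/2 = 235.7 mol/s.
Outlet amounts (n = n₀ + ν ξ):
  A: 566 − 2(235.7) = 94.52
  B: 0 + 1(235.7) = 235.7
  C: 203 (inert)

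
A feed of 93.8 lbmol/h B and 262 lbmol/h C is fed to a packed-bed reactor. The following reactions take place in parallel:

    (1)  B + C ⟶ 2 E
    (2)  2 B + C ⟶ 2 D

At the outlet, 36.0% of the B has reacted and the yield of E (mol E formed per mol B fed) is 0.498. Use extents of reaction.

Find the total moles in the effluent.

351 lbmol/h

Yield of E: 2ξ₁ / 93.8 = 0.498 → ξ₁ = 23.36 lbmol/h.
Conversion of B: 1ξ₁ + 2ξ₂ = 0.36 × 93.8 = 33.77 → ξ₂ = 5.206 lbmol/h.
Outlet amounts (n = n₀ + Σ ν·ξ):
  B: 93.8 − 1(23.36) − 2(5.206) = 60.03
  C: 262 − 1(23.36) − 1(5.206) = 233.4
  E: 0 + 2(23.36) = 46.71
  D: 0 + 2(5.206) = 10.41
Total out = 60.03 + 233.4 + 46.71 + 10.41 = 350.6 lbmol/h.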